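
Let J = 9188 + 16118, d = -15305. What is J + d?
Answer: 10001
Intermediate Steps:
J = 25306
J + d = 25306 - 15305 = 10001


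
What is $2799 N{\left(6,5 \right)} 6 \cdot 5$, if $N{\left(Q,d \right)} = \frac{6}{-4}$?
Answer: $-125955$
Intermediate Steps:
$N{\left(Q,d \right)} = - \frac{3}{2}$ ($N{\left(Q,d \right)} = 6 \left(- \frac{1}{4}\right) = - \frac{3}{2}$)
$2799 N{\left(6,5 \right)} 6 \cdot 5 = 2799 \left(- \frac{3}{2}\right) 6 \cdot 5 = 2799 \left(\left(-9\right) 5\right) = 2799 \left(-45\right) = -125955$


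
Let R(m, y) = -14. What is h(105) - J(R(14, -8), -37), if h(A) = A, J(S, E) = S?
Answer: 119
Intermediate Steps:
h(105) - J(R(14, -8), -37) = 105 - 1*(-14) = 105 + 14 = 119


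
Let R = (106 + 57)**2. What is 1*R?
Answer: 26569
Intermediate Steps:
R = 26569 (R = 163**2 = 26569)
1*R = 1*26569 = 26569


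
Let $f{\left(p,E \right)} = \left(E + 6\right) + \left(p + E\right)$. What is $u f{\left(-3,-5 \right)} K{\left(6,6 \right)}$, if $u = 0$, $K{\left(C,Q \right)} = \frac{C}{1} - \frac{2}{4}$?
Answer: $0$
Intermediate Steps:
$K{\left(C,Q \right)} = - \frac{1}{2} + C$ ($K{\left(C,Q \right)} = C 1 - \frac{1}{2} = C - \frac{1}{2} = - \frac{1}{2} + C$)
$f{\left(p,E \right)} = 6 + p + 2 E$ ($f{\left(p,E \right)} = \left(6 + E\right) + \left(E + p\right) = 6 + p + 2 E$)
$u f{\left(-3,-5 \right)} K{\left(6,6 \right)} = 0 \left(6 - 3 + 2 \left(-5\right)\right) \left(- \frac{1}{2} + 6\right) = 0 \left(6 - 3 - 10\right) \frac{11}{2} = 0 \left(-7\right) \frac{11}{2} = 0 \cdot \frac{11}{2} = 0$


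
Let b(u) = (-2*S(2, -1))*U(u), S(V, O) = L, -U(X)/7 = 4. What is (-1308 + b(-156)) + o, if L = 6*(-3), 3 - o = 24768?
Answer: -27081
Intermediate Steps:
o = -24765 (o = 3 - 1*24768 = 3 - 24768 = -24765)
U(X) = -28 (U(X) = -7*4 = -28)
L = -18
S(V, O) = -18
b(u) = -1008 (b(u) = -2*(-18)*(-28) = 36*(-28) = -1008)
(-1308 + b(-156)) + o = (-1308 - 1008) - 24765 = -2316 - 24765 = -27081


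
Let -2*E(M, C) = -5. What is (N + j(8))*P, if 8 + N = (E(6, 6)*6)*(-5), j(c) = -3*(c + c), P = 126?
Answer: -16506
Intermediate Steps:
E(M, C) = 5/2 (E(M, C) = -½*(-5) = 5/2)
j(c) = -6*c
N = -83 (N = -8 + ((5/2)*6)*(-5) = -8 + 15*(-5) = -8 - 75 = -83)
(N + j(8))*P = (-83 - 6*8)*126 = (-83 - 48)*126 = -131*126 = -16506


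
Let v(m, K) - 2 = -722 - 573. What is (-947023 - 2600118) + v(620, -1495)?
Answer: -3548434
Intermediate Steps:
v(m, K) = -1293 (v(m, K) = 2 + (-722 - 573) = 2 - 1295 = -1293)
(-947023 - 2600118) + v(620, -1495) = (-947023 - 2600118) - 1293 = -3547141 - 1293 = -3548434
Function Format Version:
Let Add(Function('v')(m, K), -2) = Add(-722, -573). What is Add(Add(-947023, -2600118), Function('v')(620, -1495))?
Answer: -3548434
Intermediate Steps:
Function('v')(m, K) = -1293 (Function('v')(m, K) = Add(2, Add(-722, -573)) = Add(2, -1295) = -1293)
Add(Add(-947023, -2600118), Function('v')(620, -1495)) = Add(Add(-947023, -2600118), -1293) = Add(-3547141, -1293) = -3548434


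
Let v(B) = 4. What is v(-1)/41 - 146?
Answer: -5982/41 ≈ -145.90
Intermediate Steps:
v(-1)/41 - 146 = 4/41 - 146 = -5982/41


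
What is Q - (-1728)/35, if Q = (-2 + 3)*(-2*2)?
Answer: 1588/35 ≈ 45.371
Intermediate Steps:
Q = -4 (Q = 1*(-4) = -4)
Q - (-1728)/35 = -4 - (-1728)/35 = -4 - 48*(-36/35) = -4 + 1728/35 = 1588/35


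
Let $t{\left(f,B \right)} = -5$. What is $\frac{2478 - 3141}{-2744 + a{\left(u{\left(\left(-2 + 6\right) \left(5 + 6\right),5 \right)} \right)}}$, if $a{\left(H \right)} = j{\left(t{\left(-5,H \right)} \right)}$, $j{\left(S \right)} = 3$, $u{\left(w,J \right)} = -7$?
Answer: $\frac{663}{2741} \approx 0.24188$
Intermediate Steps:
$a{\left(H \right)} = 3$
$\frac{2478 - 3141}{-2744 + a{\left(u{\left(\left(-2 + 6\right) \left(5 + 6\right),5 \right)} \right)}} = \frac{2478 - 3141}{-2744 + 3} = - \frac{663}{-2741} = \left(-663\right) \left(- \frac{1}{2741}\right) = \frac{663}{2741}$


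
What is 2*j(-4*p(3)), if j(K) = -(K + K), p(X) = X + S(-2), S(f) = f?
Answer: 16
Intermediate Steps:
p(X) = -2 + X (p(X) = X - 2 = -2 + X)
j(K) = -2*K
2*j(-4*p(3)) = 2*(-(-8)*(-2 + 3)) = 2*(-(-8)) = 2*(-2*(-4)) = 2*8 = 16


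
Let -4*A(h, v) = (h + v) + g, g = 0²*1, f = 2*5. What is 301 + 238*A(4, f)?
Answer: -532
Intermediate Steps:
f = 10
g = 0 (g = 0*1 = 0)
A(h, v) = -h/4 - v/4 (A(h, v) = -((h + v) + 0)/4 = -(h + v)/4 = -h/4 - v/4)
301 + 238*A(4, f) = 301 + 238*(-¼*4 - ¼*10) = 301 + 238*(-1 - 5/2) = 301 + 238*(-7/2) = 301 - 833 = -532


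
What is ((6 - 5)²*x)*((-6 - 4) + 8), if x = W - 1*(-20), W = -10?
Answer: -20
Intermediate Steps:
x = 10 (x = -10 - 1*(-20) = -10 + 20 = 10)
((6 - 5)²*x)*((-6 - 4) + 8) = ((6 - 5)²*10)*((-6 - 4) + 8) = (1²*10)*(-10 + 8) = (1*10)*(-2) = 10*(-2) = -20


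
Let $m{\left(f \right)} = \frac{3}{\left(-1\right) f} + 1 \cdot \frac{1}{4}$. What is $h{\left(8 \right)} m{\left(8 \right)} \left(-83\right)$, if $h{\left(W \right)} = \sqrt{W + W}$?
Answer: $\frac{83}{2} \approx 41.5$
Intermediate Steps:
$h{\left(W \right)} = \sqrt{2} \sqrt{W}$ ($h{\left(W \right)} = \sqrt{2 W} = \sqrt{2} \sqrt{W}$)
$m{\left(f \right)} = \frac{1}{4} - \frac{3}{f}$ ($m{\left(f \right)} = 3 \left(- \frac{1}{f}\right) + 1 \cdot \frac{1}{4} = - \frac{3}{f} + \frac{1}{4} = \frac{1}{4} - \frac{3}{f}$)
$h{\left(8 \right)} m{\left(8 \right)} \left(-83\right) = \sqrt{2} \sqrt{8} \frac{-12 + 8}{4 \cdot 8} \left(-83\right) = \sqrt{2} \cdot 2 \sqrt{2} \cdot \frac{1}{4} \cdot \frac{1}{8} \left(-4\right) \left(-83\right) = 4 \left(- \frac{1}{8}\right) \left(-83\right) = \left(- \frac{1}{2}\right) \left(-83\right) = \frac{83}{2}$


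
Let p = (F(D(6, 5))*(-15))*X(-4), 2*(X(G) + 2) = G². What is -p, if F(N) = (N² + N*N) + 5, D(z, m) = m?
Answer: 4950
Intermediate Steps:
X(G) = -2 + G²/2
F(N) = 5 + 2*N² (F(N) = (N² + N²) + 5 = 2*N² + 5 = 5 + 2*N²)
p = -4950 (p = ((5 + 2*5²)*(-15))*(-2 + (½)*(-4)²) = ((5 + 2*25)*(-15))*(-2 + (½)*16) = ((5 + 50)*(-15))*(-2 + 8) = (55*(-15))*6 = -825*6 = -4950)
-p = -1*(-4950) = 4950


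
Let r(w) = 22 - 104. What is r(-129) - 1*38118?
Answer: -38200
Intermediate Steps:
r(w) = -82
r(-129) - 1*38118 = -82 - 1*38118 = -82 - 38118 = -38200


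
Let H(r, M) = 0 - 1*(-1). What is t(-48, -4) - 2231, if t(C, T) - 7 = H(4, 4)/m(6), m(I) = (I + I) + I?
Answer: -40031/18 ≈ -2223.9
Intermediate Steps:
H(r, M) = 1 (H(r, M) = 0 + 1 = 1)
m(I) = 3*I (m(I) = 2*I + I = 3*I)
t(C, T) = 127/18 (t(C, T) = 7 + 1/(3*6) = 7 + 1/18 = 127/18)
t(-48, -4) - 2231 = 127/18 - 2231 = -40031/18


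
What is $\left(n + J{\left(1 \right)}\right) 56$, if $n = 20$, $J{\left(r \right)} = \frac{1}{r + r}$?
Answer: $1148$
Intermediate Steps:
$J{\left(r \right)} = \frac{1}{2 r}$
$\left(n + J{\left(1 \right)}\right) 56 = \left(20 + \frac{1}{2 \cdot 1}\right) 56 = \left(20 + \frac{1}{2} \cdot 1\right) 56 = \left(20 + \frac{1}{2}\right) 56 = \frac{41}{2} \cdot 56 = 1148$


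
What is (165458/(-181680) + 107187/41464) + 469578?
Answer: 110544624557069/235411860 ≈ 4.6958e+5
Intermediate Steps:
(165458/(-181680) + 107187/41464) + 469578 = (165458*(-1/181680) + 107187*(1/41464)) + 469578 = (-82729/90840 + 107187/41464) + 469578 = 394161989/235411860 + 469578 = 110544624557069/235411860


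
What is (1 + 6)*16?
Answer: 112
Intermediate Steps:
(1 + 6)*16 = 7*16 = 112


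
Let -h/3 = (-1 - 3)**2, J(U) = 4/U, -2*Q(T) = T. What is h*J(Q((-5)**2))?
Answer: 384/25 ≈ 15.360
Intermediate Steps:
Q(T) = -T/2
h = -48 (h = -3*(-1 - 3)**2 = -3*(-4)**2 = -3*16 = -48)
h*J(Q((-5)**2)) = -192/((-1/2*(-5)**2)) = -192/((-1/2*25)) = -192/(-25/2) = -192*(-2)/25 = -48*(-8/25) = 384/25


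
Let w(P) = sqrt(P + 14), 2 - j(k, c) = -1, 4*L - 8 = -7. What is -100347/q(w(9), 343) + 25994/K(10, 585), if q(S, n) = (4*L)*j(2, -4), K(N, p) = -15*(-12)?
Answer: -2997413/90 ≈ -33305.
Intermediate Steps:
L = 1/4 (L = 2 + (1/4)*(-7) = 2 - 7/4 = 1/4 ≈ 0.25000)
K(N, p) = 180
j(k, c) = 3 (j(k, c) = 2 - 1*(-1) = 2 + 1 = 3)
w(P) = sqrt(14 + P)
q(S, n) = 3 (q(S, n) = (4*(1/4))*3 = 1*3 = 3)
-100347/q(w(9), 343) + 25994/K(10, 585) = -100347/3 + 25994/180 = -100347*1/3 + 25994*(1/180) = -33449 + 12997/90 = -2997413/90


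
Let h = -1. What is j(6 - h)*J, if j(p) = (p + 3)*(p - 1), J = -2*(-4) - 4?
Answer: 240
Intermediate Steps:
J = 4 (J = 8 - 4 = 4)
j(p) = (-1 + p)*(3 + p) (j(p) = (3 + p)*(-1 + p) = (-1 + p)*(3 + p))
j(6 - h)*J = (-3 + (6 - 1*(-1))² + 2*(6 - 1*(-1)))*4 = (-3 + (6 + 1)² + 2*(6 + 1))*4 = (-3 + 7² + 2*7)*4 = (-3 + 49 + 14)*4 = 60*4 = 240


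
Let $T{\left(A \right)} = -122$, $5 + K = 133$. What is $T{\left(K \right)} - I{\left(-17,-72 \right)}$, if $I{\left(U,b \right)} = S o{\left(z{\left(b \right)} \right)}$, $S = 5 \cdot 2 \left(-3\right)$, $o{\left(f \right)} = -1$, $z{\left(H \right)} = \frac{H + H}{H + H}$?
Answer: $-152$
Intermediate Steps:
$z{\left(H \right)} = 1$ ($z{\left(H \right)} = \frac{2 H}{2 H} = 2 H \frac{1}{2 H} = 1$)
$K = 128$ ($K = -5 + 133 = 128$)
$S = -30$ ($S = 10 \left(-3\right) = -30$)
$I{\left(U,b \right)} = 30$ ($I{\left(U,b \right)} = \left(-30\right) \left(-1\right) = 30$)
$T{\left(K \right)} - I{\left(-17,-72 \right)} = -122 - 30 = -152$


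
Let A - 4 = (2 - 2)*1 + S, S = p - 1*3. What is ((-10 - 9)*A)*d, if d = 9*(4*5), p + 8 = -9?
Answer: 54720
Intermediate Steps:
p = -17 (p = -8 - 9 = -17)
d = 180 (d = 9*20 = 180)
S = -20 (S = -17 - 1*3 = -17 - 3 = -20)
A = -16 (A = 4 + ((2 - 2)*1 - 20) = 4 + (0*1 - 20) = 4 + (0 - 20) = 4 - 20 = -16)
((-10 - 9)*A)*d = ((-10 - 9)*(-16))*180 = -19*(-16)*180 = 304*180 = 54720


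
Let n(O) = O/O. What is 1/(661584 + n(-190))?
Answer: 1/661585 ≈ 1.5115e-6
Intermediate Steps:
n(O) = 1
1/(661584 + n(-190)) = 1/(661584 + 1) = 1/661585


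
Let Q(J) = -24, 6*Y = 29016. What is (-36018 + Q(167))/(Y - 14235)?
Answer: 12014/3133 ≈ 3.8347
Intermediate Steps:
Y = 4836 (Y = (⅙)*29016 = 4836)
(-36018 + Q(167))/(Y - 14235) = (-36018 - 24)/(4836 - 14235) = -36042/(-9399) = -36042*(-1/9399) = 12014/3133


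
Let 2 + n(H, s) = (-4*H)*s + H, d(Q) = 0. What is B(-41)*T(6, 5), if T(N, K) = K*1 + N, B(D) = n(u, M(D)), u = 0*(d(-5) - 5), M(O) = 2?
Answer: -22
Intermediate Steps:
u = 0 (u = 0*(0 - 5) = 0*(-5) = 0)
n(H, s) = -2 + H - 4*H*s (n(H, s) = -2 + ((-4*H)*s + H) = -2 + (-4*H*s + H) = -2 + (H - 4*H*s) = -2 + H - 4*H*s)
B(D) = -2 (B(D) = -2 + 0 - 4*0*2 = -2 + 0 + 0 = -2)
T(N, K) = K + N
B(-41)*T(6, 5) = -2*(5 + 6) = -2*11 = -22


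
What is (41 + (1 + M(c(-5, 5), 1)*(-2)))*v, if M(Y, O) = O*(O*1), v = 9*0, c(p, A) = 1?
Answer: 0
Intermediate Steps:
v = 0
M(Y, O) = O**2 (M(Y, O) = O*O = O**2)
(41 + (1 + M(c(-5, 5), 1)*(-2)))*v = (41 + (1 + 1**2*(-2)))*0 = (41 + (1 + 1*(-2)))*0 = (41 + (1 - 2))*0 = (41 - 1)*0 = 40*0 = 0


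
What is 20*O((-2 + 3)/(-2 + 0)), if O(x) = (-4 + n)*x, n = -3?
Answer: 70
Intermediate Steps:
O(x) = -7*x (O(x) = (-4 - 3)*x = -7*x)
20*O((-2 + 3)/(-2 + 0)) = 20*(-7*(-2 + 3)/(-2 + 0)) = 20*(-7/(-2)) = 20*(-7*(-1)/2) = 20*(-7*(-1/2)) = 20*(7/2) = 70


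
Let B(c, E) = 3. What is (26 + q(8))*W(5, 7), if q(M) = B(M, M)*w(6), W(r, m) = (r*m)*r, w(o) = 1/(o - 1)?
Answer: 4655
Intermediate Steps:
w(o) = 1/(-1 + o)
W(r, m) = m*r**2 (W(r, m) = (m*r)*r = m*r**2)
q(M) = 3/5 (q(M) = 3/(-1 + 6) = 3/5)
(26 + q(8))*W(5, 7) = (26 + 3/5)*(7*5**2) = 133*(7*25)/5 = (133/5)*175 = 4655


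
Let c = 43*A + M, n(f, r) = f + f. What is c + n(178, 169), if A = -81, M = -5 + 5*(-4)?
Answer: -3152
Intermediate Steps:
M = -25 (M = -5 - 20 = -25)
n(f, r) = 2*f
c = -3508 (c = 43*(-81) - 25 = -3483 - 25 = -3508)
c + n(178, 169) = -3508 + 2*178 = -3508 + 356 = -3152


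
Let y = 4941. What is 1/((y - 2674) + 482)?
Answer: 1/2749 ≈ 0.00036377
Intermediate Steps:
1/((y - 2674) + 482) = 1/((4941 - 2674) + 482) = 1/(2267 + 482) = 1/2749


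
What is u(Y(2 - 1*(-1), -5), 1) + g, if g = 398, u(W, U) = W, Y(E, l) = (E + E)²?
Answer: 434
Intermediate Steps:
Y(E, l) = 4*E² (Y(E, l) = (2*E)² = 4*E²)
u(Y(2 - 1*(-1), -5), 1) + g = 4*(2 - 1*(-1))² + 398 = 4*(2 + 1)² + 398 = 4*3² + 398 = 4*9 + 398 = 36 + 398 = 434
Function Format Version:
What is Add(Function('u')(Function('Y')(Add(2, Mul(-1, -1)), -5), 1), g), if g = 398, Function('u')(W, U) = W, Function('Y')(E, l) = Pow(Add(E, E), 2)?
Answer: 434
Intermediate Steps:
Function('Y')(E, l) = Mul(4, Pow(E, 2)) (Function('Y')(E, l) = Pow(Mul(2, E), 2) = Mul(4, Pow(E, 2)))
Add(Function('u')(Function('Y')(Add(2, Mul(-1, -1)), -5), 1), g) = Add(Mul(4, Pow(Add(2, Mul(-1, -1)), 2)), 398) = Add(Mul(4, Pow(Add(2, 1), 2)), 398) = Add(Mul(4, Pow(3, 2)), 398) = Add(Mul(4, 9), 398) = Add(36, 398) = 434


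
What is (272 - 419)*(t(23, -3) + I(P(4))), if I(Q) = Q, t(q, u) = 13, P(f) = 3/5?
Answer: -9996/5 ≈ -1999.2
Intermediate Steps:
P(f) = 3/5 (P(f) = 3*(1/5) = 3/5)
(272 - 419)*(t(23, -3) + I(P(4))) = (272 - 419)*(13 + 3/5) = -147*68/5 = -9996/5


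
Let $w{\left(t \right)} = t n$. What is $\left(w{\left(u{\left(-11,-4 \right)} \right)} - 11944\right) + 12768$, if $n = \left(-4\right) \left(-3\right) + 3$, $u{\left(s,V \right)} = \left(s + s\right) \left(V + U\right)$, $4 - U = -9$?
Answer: $-2146$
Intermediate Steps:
$U = 13$ ($U = 4 - -9 = 4 + 9 = 13$)
$u{\left(s,V \right)} = 2 s \left(13 + V\right)$ ($u{\left(s,V \right)} = \left(s + s\right) \left(V + 13\right) = 2 s \left(13 + V\right)$)
$n = 15$ ($n = 12 + 3 = 15$)
$w{\left(t \right)} = 15 t$ ($w{\left(t \right)} = t 15 = 15 t$)
$\left(w{\left(u{\left(-11,-4 \right)} \right)} - 11944\right) + 12768 = \left(15 \cdot 2 \left(-11\right) \left(13 - 4\right) - 11944\right) + 12768 = \left(15 \cdot 2 \left(-11\right) 9 - 11944\right) + 12768 = \left(15 \left(-198\right) - 11944\right) + 12768 = \left(-2970 - 11944\right) + 12768 = -14914 + 12768 = -2146$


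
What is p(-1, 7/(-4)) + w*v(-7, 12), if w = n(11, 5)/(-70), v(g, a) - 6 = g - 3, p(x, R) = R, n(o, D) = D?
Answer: -41/28 ≈ -1.4643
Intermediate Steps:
v(g, a) = 3 + g (v(g, a) = 6 + (g - 3) = 6 + (-3 + g) = 3 + g)
w = -1/14 (w = 5/(-70) = 5*(-1/70) = -1/14 ≈ -0.071429)
p(-1, 7/(-4)) + w*v(-7, 12) = 7/(-4) - (3 - 7)/14 = 7*(-¼) - 1/14*(-4) = -7/4 + 2/7 = -41/28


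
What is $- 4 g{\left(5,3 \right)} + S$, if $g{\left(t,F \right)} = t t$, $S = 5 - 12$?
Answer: $-107$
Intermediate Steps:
$S = -7$ ($S = 5 - 12 = -7$)
$g{\left(t,F \right)} = t^{2}$
$- 4 g{\left(5,3 \right)} + S = - 4 \cdot 5^{2} - 7 = \left(-4\right) 25 - 7 = -100 - 7 = -107$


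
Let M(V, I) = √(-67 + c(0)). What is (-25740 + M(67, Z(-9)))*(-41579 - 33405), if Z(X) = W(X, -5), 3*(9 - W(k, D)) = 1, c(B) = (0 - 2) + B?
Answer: 1930088160 - 74984*I*√69 ≈ 1.9301e+9 - 6.2286e+5*I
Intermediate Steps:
c(B) = -2 + B
W(k, D) = 26/3 (W(k, D) = 9 - ⅓*1 = 9 - ⅓ = 26/3)
Z(X) = 26/3
M(V, I) = I*√69 (M(V, I) = √(-67 + (-2 + 0)) = √(-67 - 2) = √(-69) = I*√69)
(-25740 + M(67, Z(-9)))*(-41579 - 33405) = (-25740 + I*√69)*(-41579 - 33405) = (-25740 + I*√69)*(-74984) = 1930088160 - 74984*I*√69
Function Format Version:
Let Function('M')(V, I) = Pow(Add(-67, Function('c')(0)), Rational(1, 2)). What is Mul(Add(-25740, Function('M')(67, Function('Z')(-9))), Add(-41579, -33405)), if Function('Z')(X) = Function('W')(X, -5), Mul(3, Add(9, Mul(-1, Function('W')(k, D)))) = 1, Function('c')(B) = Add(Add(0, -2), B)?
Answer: Add(1930088160, Mul(-74984, I, Pow(69, Rational(1, 2)))) ≈ Add(1.9301e+9, Mul(-6.2286e+5, I))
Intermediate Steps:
Function('c')(B) = Add(-2, B)
Function('W')(k, D) = Rational(26, 3) (Function('W')(k, D) = Add(9, Mul(Rational(-1, 3), 1)) = Add(9, Rational(-1, 3)) = Rational(26, 3))
Function('Z')(X) = Rational(26, 3)
Function('M')(V, I) = Mul(I, Pow(69, Rational(1, 2))) (Function('M')(V, I) = Pow(Add(-67, Add(-2, 0)), Rational(1, 2)) = Pow(Add(-67, -2), Rational(1, 2)) = Pow(-69, Rational(1, 2)) = Mul(I, Pow(69, Rational(1, 2))))
Mul(Add(-25740, Function('M')(67, Function('Z')(-9))), Add(-41579, -33405)) = Mul(Add(-25740, Mul(I, Pow(69, Rational(1, 2)))), Add(-41579, -33405)) = Mul(Add(-25740, Mul(I, Pow(69, Rational(1, 2)))), -74984) = Add(1930088160, Mul(-74984, I, Pow(69, Rational(1, 2))))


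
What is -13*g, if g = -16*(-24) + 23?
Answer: -5291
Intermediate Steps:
g = 407 (g = 384 + 23 = 407)
-13*g = -13*407 = -5291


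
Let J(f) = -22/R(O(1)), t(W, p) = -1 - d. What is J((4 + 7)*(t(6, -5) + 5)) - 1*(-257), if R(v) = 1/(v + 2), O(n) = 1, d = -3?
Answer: 191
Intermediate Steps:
t(W, p) = 2 (t(W, p) = -1 - 1*(-3) = -1 + 3 = 2)
R(v) = 1/(2 + v)
J(f) = -66 (J(f) = -22/(1/(2 + 1)) = -22/(1/3) = -22/⅓ = -22*3 = -66)
J((4 + 7)*(t(6, -5) + 5)) - 1*(-257) = -66 - 1*(-257) = -66 + 257 = 191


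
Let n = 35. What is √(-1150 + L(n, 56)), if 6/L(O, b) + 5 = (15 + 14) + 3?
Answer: 2*I*√2587/3 ≈ 33.908*I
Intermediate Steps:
L(O, b) = 2/9 (L(O, b) = 6/(-5 + ((15 + 14) + 3)) = 6/(-5 + (29 + 3)) = 6/(-5 + 32) = 6/27 = 6*(1/27) = 2/9)
√(-1150 + L(n, 56)) = √(-1150 + 2/9) = √(-10348/9) = 2*I*√2587/3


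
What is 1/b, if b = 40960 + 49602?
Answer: 1/90562 ≈ 1.1042e-5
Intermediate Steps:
b = 90562
1/b = 1/90562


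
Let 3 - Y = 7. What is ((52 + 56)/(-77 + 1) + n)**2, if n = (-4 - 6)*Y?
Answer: 537289/361 ≈ 1488.3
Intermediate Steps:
Y = -4 (Y = 3 - 1*7 = 3 - 7 = -4)
n = 40 (n = (-4 - 6)*(-4) = -10*(-4) = 40)
((52 + 56)/(-77 + 1) + n)**2 = ((52 + 56)/(-77 + 1) + 40)**2 = (108/(-76) + 40)**2 = (108*(-1/76) + 40)**2 = (-27/19 + 40)**2 = (733/19)**2 = 537289/361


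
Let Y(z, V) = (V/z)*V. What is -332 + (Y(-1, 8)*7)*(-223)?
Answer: 99572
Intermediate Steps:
Y(z, V) = V²/z
-332 + (Y(-1, 8)*7)*(-223) = -332 + ((8²/(-1))*7)*(-223) = -332 + ((64*(-1))*7)*(-223) = -332 - 64*7*(-223) = -332 - 448*(-223) = -332 + 99904 = 99572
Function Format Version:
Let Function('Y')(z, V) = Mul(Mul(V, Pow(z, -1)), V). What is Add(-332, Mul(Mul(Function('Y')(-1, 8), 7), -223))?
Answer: 99572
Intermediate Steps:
Function('Y')(z, V) = Mul(Pow(V, 2), Pow(z, -1))
Add(-332, Mul(Mul(Function('Y')(-1, 8), 7), -223)) = Add(-332, Mul(Mul(Mul(Pow(8, 2), Pow(-1, -1)), 7), -223)) = Add(-332, Mul(Mul(Mul(64, -1), 7), -223)) = Add(-332, Mul(Mul(-64, 7), -223)) = Add(-332, Mul(-448, -223)) = Add(-332, 99904) = 99572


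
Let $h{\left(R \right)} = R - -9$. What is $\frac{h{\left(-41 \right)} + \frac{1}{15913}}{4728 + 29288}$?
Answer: $- \frac{509215}{541296608} \approx -0.00094073$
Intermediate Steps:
$h{\left(R \right)} = 9 + R$ ($h{\left(R \right)} = R + 9 = 9 + R$)
$\frac{h{\left(-41 \right)} + \frac{1}{15913}}{4728 + 29288} = \frac{\left(9 - 41\right) + \frac{1}{15913}}{4728 + 29288} = \frac{-32 + \frac{1}{15913}}{34016} = \left(- \frac{509215}{15913}\right) \frac{1}{34016} = - \frac{509215}{541296608}$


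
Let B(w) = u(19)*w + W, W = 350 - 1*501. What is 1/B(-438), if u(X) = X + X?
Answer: -1/16795 ≈ -5.9542e-5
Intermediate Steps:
u(X) = 2*X
W = -151 (W = 350 - 501 = -151)
B(w) = -151 + 38*w (B(w) = (2*19)*w - 151 = 38*w - 151 = -151 + 38*w)
1/B(-438) = 1/(-151 + 38*(-438)) = 1/(-151 - 16644) = 1/(-16795) = -1/16795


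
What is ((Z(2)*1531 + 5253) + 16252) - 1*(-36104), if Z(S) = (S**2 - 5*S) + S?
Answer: 51485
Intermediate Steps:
Z(S) = S**2 - 4*S
((Z(2)*1531 + 5253) + 16252) - 1*(-36104) = (((2*(-4 + 2))*1531 + 5253) + 16252) - 1*(-36104) = (((2*(-2))*1531 + 5253) + 16252) + 36104 = ((-4*1531 + 5253) + 16252) + 36104 = ((-6124 + 5253) + 16252) + 36104 = (-871 + 16252) + 36104 = 15381 + 36104 = 51485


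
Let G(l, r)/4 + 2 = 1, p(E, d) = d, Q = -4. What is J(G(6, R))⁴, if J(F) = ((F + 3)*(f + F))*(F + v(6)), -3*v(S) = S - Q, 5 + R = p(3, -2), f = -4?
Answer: 959512576/81 ≈ 1.1846e+7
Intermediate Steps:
R = -7 (R = -5 - 2 = -7)
v(S) = -4/3 - S/3 (v(S) = -(S - 1*(-4))/3 = -(S + 4)/3 = -(4 + S)/3 = -4/3 - S/3)
G(l, r) = -4 (G(l, r) = -8 + 4*1 = -8 + 4 = -4)
J(F) = (-4 + F)*(3 + F)*(-10/3 + F) (J(F) = ((F + 3)*(-4 + F))*(F + (-4/3 - ⅓*6)) = ((3 + F)*(-4 + F))*(F + (-4/3 - 2)) = ((-4 + F)*(3 + F))*(F - 10/3) = ((-4 + F)*(3 + F))*(-10/3 + F) = (-4 + F)*(3 + F)*(-10/3 + F))
J(G(6, R))⁴ = (40 + (-4)³ - 26/3*(-4) - 13/3*(-4)²)⁴ = (40 - 64 + 104/3 - 13/3*16)⁴ = (40 - 64 + 104/3 - 208/3)⁴ = (-176/3)⁴ = 959512576/81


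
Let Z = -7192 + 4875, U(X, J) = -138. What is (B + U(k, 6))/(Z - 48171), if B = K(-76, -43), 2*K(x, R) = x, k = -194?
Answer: 22/6311 ≈ 0.0034860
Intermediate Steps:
K(x, R) = x/2
Z = -2317
B = -38 (B = (½)*(-76) = -38)
(B + U(k, 6))/(Z - 48171) = (-38 - 138)/(-2317 - 48171) = -176/(-50488) = -176*(-1/50488) = 22/6311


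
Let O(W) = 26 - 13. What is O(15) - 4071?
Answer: -4058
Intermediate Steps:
O(W) = 13
O(15) - 4071 = 13 - 4071 = -4058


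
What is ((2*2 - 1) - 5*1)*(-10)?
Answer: 20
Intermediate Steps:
((2*2 - 1) - 5*1)*(-10) = ((4 - 1) - 5)*(-10) = (3 - 5)*(-10) = -2*(-10) = 20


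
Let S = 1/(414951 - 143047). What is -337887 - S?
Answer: -91872826849/271904 ≈ -3.3789e+5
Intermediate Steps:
S = 1/271904 ≈ 3.6778e-6
-337887 - S = -337887 - 1*1/271904 = -337887 - 1/271904 = -91872826849/271904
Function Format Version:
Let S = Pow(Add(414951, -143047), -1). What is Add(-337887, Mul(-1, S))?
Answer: Rational(-91872826849, 271904) ≈ -3.3789e+5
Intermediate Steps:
S = Rational(1, 271904) (S = Pow(271904, -1) = Rational(1, 271904) ≈ 3.6778e-6)
Add(-337887, Mul(-1, S)) = Add(-337887, Mul(-1, Rational(1, 271904))) = Add(-337887, Rational(-1, 271904)) = Rational(-91872826849, 271904)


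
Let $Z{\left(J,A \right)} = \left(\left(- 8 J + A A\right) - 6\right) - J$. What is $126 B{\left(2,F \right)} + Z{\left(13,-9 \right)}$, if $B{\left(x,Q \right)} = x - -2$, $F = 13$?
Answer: $462$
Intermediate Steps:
$B{\left(x,Q \right)} = 2 + x$ ($B{\left(x,Q \right)} = x + 2 = 2 + x$)
$Z{\left(J,A \right)} = -6 + A^{2} - 9 J$ ($Z{\left(J,A \right)} = \left(\left(- 8 J + A^{2}\right) - 6\right) - J = \left(\left(A^{2} - 8 J\right) - 6\right) - J = \left(-6 + A^{2} - 8 J\right) - J = -6 + A^{2} - 9 J$)
$126 B{\left(2,F \right)} + Z{\left(13,-9 \right)} = 126 \left(2 + 2\right) - \left(123 - 81\right) = 126 \cdot 4 - 42 = 504 - 42 = 462$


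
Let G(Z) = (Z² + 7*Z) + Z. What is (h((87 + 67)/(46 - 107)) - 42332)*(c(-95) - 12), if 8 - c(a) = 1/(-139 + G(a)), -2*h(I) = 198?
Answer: 1379219655/8126 ≈ 1.6973e+5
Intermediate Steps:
G(Z) = Z² + 8*Z
h(I) = -99 (h(I) = -½*198 = -99)
c(a) = 8 - 1/(-139 + a*(8 + a))
(h((87 + 67)/(46 - 107)) - 42332)*(c(-95) - 12) = (-99 - 42332)*((-1113 + 8*(-95)*(8 - 95))/(-139 - 95*(8 - 95)) - 12) = -42431*((-1113 + 8*(-95)*(-87))/(-139 - 95*(-87)) - 12) = -42431*((-1113 + 66120)/(-139 + 8265) - 12) = -42431*(65007/8126 - 12) = -42431*(-32505/8126) = 1379219655/8126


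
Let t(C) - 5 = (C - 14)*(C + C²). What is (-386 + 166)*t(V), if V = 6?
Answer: 72820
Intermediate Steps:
t(C) = 5 + (-14 + C)*(C + C²) (t(C) = 5 + (C - 14)*(C + C²) = 5 + (-14 + C)*(C + C²))
(-386 + 166)*t(V) = (-386 + 166)*(5 + 6³ - 14*6 - 13*6²) = -220*(5 + 216 - 84 - 13*36) = -220*(5 + 216 - 84 - 468) = -220*(-331) = 72820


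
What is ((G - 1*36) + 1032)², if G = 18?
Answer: 1028196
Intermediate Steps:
((G - 1*36) + 1032)² = ((18 - 1*36) + 1032)² = ((18 - 36) + 1032)² = (-18 + 1032)² = 1014² = 1028196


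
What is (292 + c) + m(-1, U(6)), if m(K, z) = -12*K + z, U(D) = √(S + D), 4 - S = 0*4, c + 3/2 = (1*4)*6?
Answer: 653/2 + √10 ≈ 329.66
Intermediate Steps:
c = 45/2 (c = -3/2 + (1*4)*6 = -3/2 + 4*6 = -3/2 + 24 = 45/2 ≈ 22.500)
S = 4 (S = 4 - 0*4 = 4 - 1*0 = 4 + 0 = 4)
U(D) = √(4 + D)
m(K, z) = z - 12*K
(292 + c) + m(-1, U(6)) = (292 + 45/2) + (√(4 + 6) - 12*(-1)) = 629/2 + (√10 + 12) = 629/2 + (12 + √10) = 653/2 + √10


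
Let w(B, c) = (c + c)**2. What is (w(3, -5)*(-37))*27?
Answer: -99900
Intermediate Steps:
w(B, c) = 4*c**2 (w(B, c) = (2*c)**2 = 4*c**2)
(w(3, -5)*(-37))*27 = ((4*(-5)**2)*(-37))*27 = ((4*25)*(-37))*27 = (100*(-37))*27 = -3700*27 = -99900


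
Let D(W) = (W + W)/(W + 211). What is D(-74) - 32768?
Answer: -4489364/137 ≈ -32769.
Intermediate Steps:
D(W) = 2*W/(211 + W) (D(W) = (2*W)/(211 + W) = 2*W/(211 + W))
D(-74) - 32768 = 2*(-74)/(211 - 74) - 32768 = 2*(-74)/137 - 32768 = 2*(-74)*(1/137) - 32768 = -148/137 - 32768 = -4489364/137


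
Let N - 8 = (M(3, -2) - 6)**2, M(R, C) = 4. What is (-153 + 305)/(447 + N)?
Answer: 152/459 ≈ 0.33115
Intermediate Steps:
N = 12 (N = 8 + (4 - 6)**2 = 8 + (-2)**2 = 8 + 4 = 12)
(-153 + 305)/(447 + N) = (-153 + 305)/(447 + 12) = 152/459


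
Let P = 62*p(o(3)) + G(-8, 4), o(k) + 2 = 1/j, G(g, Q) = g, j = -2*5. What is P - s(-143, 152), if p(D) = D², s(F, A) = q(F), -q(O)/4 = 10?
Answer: 15271/50 ≈ 305.42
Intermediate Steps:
j = -10
q(O) = -40 (q(O) = -4*10 = -40)
s(F, A) = -40
o(k) = -21/10 (o(k) = -2 + 1/(-10) = -2 + 1*(-⅒) = -2 - ⅒ = -21/10)
P = 13271/50 (P = 62*(-21/10)² - 8 = 62*(441/100) - 8 = 13671/50 - 8 = 13271/50 ≈ 265.42)
P - s(-143, 152) = 13271/50 - 1*(-40) = 13271/50 + 40 = 15271/50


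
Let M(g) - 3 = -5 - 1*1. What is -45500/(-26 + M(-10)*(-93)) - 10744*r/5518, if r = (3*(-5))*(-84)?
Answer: -1838020660/698027 ≈ -2633.2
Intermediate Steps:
r = 1260 (r = -15*(-84) = 1260)
M(g) = -3 (M(g) = 3 + (-5 - 1*1) = 3 + (-5 - 1) = 3 - 6 = -3)
-45500/(-26 + M(-10)*(-93)) - 10744*r/5518 = -45500/(-26 - 3*(-93)) - 10744/(5518/1260) = -45500/(-26 + 279) - 10744/(5518*(1/1260)) = -45500/253 - 10744/2759/630 = -45500*1/253 - 10744*630/2759 = -45500/253 - 6768720/2759 = -1838020660/698027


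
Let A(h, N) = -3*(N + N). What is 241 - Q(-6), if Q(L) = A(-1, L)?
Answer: 205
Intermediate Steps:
A(h, N) = -6*N
Q(L) = -6*L
241 - Q(-6) = 241 - (-6)*(-6) = 241 - 1*36 = 241 - 36 = 205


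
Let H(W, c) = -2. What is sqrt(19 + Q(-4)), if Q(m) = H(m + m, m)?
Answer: sqrt(17) ≈ 4.1231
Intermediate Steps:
Q(m) = -2
sqrt(19 + Q(-4)) = sqrt(19 - 2) = sqrt(17)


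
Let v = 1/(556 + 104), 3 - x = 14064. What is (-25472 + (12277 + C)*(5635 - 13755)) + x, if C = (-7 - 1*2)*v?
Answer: -1097015285/11 ≈ -9.9729e+7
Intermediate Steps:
x = -14061 (x = 3 - 1*14064 = 3 - 14064 = -14061)
v = 1/660 ≈ 0.0015152
C = -3/220 (C = (-7 - 1*2)*(1/660) = (-7 - 2)*(1/660) = -9*1/660 = -3/220 ≈ -0.013636)
(-25472 + (12277 + C)*(5635 - 13755)) + x = (-25472 + (12277 - 3/220)*(5635 - 13755)) - 14061 = (-25472 + (2700937/220)*(-8120)) - 14061 = (-25472 - 1096580422/11) - 14061 = -1096860614/11 - 14061 = -1097015285/11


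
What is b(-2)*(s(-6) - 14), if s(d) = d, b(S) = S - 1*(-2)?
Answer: 0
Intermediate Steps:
b(S) = 2 + S (b(S) = S + 2 = 2 + S)
b(-2)*(s(-6) - 14) = (2 - 2)*(-6 - 14) = 0*(-20) = 0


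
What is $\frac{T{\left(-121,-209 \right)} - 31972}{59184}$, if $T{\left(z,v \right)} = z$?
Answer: $- \frac{32093}{59184} \approx -0.54226$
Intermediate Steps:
$\frac{T{\left(-121,-209 \right)} - 31972}{59184} = \frac{-121 - 31972}{59184} = \left(-32093\right) \frac{1}{59184} = - \frac{32093}{59184}$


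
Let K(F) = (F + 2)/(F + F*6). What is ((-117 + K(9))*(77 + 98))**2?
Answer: 33856000000/81 ≈ 4.1798e+8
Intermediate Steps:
K(F) = (2 + F)/(7*F) (K(F) = (2 + F)/(F + 6*F) = (2 + F)/((7*F)) = (2 + F)*(1/(7*F)) = (2 + F)/(7*F))
((-117 + K(9))*(77 + 98))**2 = ((-117 + (1/7)*(2 + 9)/9)*(77 + 98))**2 = ((-117 + (1/7)*(1/9)*11)*175)**2 = ((-117 + 11/63)*175)**2 = (-7360/63*175)**2 = (-184000/9)**2 = 33856000000/81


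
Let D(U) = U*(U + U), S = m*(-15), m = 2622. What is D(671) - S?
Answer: 939812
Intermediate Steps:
S = -39330 (S = 2622*(-15) = -39330)
D(U) = 2*U² (D(U) = U*(2*U) = 2*U²)
D(671) - S = 2*671² - 1*(-39330) = 2*450241 + 39330 = 900482 + 39330 = 939812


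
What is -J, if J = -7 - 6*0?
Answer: 7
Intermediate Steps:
J = -7 (J = -7 + 0 = -7)
-J = -1*(-7) = 7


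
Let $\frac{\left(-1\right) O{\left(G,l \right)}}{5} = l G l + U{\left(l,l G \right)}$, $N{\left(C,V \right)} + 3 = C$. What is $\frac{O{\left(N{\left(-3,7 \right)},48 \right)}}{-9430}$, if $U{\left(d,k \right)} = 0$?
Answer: $- \frac{6912}{943} \approx -7.3298$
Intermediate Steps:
$N{\left(C,V \right)} = -3 + C$
$O{\left(G,l \right)} = - 5 G l^{2}$ ($O{\left(G,l \right)} = - 5 \left(l G l + 0\right) = - 5 \left(G l l + 0\right) = - 5 \left(G l^{2} + 0\right) = - 5 G l^{2}$)
$\frac{O{\left(N{\left(-3,7 \right)},48 \right)}}{-9430} = \frac{\left(-5\right) \left(-3 - 3\right) 48^{2}}{-9430} = \left(-5\right) \left(-6\right) 2304 \left(- \frac{1}{9430}\right) = 69120 \left(- \frac{1}{9430}\right) = - \frac{6912}{943}$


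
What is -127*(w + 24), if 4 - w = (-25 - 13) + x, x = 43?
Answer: -2921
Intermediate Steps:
w = -1 (w = 4 - ((-25 - 13) + 43) = 4 - (-38 + 43) = 4 - 1*5 = 4 - 5 = -1)
-127*(w + 24) = -127*(-1 + 24) = -127*23 = -2921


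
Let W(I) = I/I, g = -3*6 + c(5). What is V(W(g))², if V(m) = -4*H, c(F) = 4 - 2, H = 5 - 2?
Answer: 144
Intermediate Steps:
H = 3
c(F) = 2
g = -16 (g = -3*6 + 2 = -18 + 2 = -16)
W(I) = 1
V(m) = -12 (V(m) = -4*3 = -12)
V(W(g))² = (-12)² = 144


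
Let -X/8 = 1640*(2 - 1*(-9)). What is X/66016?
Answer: -4510/2063 ≈ -2.1861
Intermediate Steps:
X = -144320 (X = -13120*(2 - 1*(-9)) = -13120*(2 + 9) = -13120*11 = -8*18040 = -144320)
X/66016 = -144320/66016 = -144320*1/66016 = -4510/2063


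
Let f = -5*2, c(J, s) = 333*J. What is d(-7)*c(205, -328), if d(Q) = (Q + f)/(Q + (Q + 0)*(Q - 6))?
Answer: -386835/28 ≈ -13816.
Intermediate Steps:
f = -10
d(Q) = (-10 + Q)/(Q + Q*(-6 + Q)) (d(Q) = (Q - 10)/(Q + (Q + 0)*(Q - 6)) = (-10 + Q)/(Q + Q*(-6 + Q)))
d(-7)*c(205, -328) = ((-10 - 7)/((-7)*(-5 - 7)))*(333*205) = -1/7*(-17)/(-12)*68265 = -1/7*(-1/12)*(-17)*68265 = -17/84*68265 = -386835/28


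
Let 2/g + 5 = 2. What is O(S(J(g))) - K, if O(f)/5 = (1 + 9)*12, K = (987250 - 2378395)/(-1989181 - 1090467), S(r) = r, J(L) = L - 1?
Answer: 1846397655/3079648 ≈ 599.55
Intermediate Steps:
g = -⅔ (g = 2/(-5 + 2) = 2/(-3) = 2*(-⅓) = -⅔ ≈ -0.66667)
J(L) = -1 + L
K = 1391145/3079648 (K = -1391145/(-3079648) = -1391145*(-1/3079648) = 1391145/3079648 ≈ 0.45172)
O(f) = 600 (O(f) = 5*((1 + 9)*12) = 5*(10*12) = 5*120 = 600)
O(S(J(g))) - K = 600 - 1*1391145/3079648 = 600 - 1391145/3079648 = 1846397655/3079648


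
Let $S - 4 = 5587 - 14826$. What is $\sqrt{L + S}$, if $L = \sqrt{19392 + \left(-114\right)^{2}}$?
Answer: $\sqrt{-9235 + 2 \sqrt{8097}} \approx 95.158 i$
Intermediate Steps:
$S = -9235$ ($S = 4 + \left(5587 - 14826\right) = 4 - 9239 = -9235$)
$L = 2 \sqrt{8097}$ ($L = \sqrt{19392 + 12996} = \sqrt{32388} = 2 \sqrt{8097} \approx 179.97$)
$\sqrt{L + S} = \sqrt{2 \sqrt{8097} - 9235} = \sqrt{-9235 + 2 \sqrt{8097}}$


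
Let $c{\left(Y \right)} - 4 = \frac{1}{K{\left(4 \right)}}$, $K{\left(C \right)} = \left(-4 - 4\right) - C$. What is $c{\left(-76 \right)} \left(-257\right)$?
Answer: $- \frac{12079}{12} \approx -1006.6$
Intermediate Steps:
$K{\left(C \right)} = -8 - C$ ($K{\left(C \right)} = \left(-4 - 4\right) - C = -8 - C$)
$c{\left(Y \right)} = \frac{47}{12}$ ($c{\left(Y \right)} = 4 + \frac{1}{-8 - 4} = 4 + \frac{1}{-12} = 4 - \frac{1}{12} = \frac{47}{12}$)
$c{\left(-76 \right)} \left(-257\right) = \frac{47}{12} \left(-257\right) = - \frac{12079}{12}$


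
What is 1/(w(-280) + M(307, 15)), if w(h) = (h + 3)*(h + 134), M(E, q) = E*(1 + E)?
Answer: 1/134998 ≈ 7.4075e-6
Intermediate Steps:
w(h) = (3 + h)*(134 + h)
1/(w(-280) + M(307, 15)) = 1/((402 + (-280)² + 137*(-280)) + 307*(1 + 307)) = 1/((402 + 78400 - 38360) + 307*308) = 1/(40442 + 94556) = 1/134998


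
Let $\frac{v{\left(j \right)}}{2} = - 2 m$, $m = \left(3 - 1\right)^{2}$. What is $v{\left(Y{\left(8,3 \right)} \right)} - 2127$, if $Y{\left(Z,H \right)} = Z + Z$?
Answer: $-2143$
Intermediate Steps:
$m = 4$ ($m = 2^{2} = 4$)
$Y{\left(Z,H \right)} = 2 Z$
$v{\left(j \right)} = -16$ ($v{\left(j \right)} = 2 \left(\left(-2\right) 4\right) = 2 \left(-8\right) = -16$)
$v{\left(Y{\left(8,3 \right)} \right)} - 2127 = -16 - 2127 = -2143$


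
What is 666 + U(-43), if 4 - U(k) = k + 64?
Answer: 649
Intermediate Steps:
U(k) = -60 - k (U(k) = 4 - (k + 64) = 4 - (64 + k) = 4 + (-64 - k) = -60 - k)
666 + U(-43) = 666 + (-60 - 1*(-43)) = 666 + (-60 + 43) = 666 - 17 = 649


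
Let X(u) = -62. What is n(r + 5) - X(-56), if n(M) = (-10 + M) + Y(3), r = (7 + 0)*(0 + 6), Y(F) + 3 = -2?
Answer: 94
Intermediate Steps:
Y(F) = -5 (Y(F) = -3 - 2 = -5)
r = 42 (r = 7*6 = 42)
n(M) = -15 + M (n(M) = (-10 + M) - 5 = -15 + M)
n(r + 5) - X(-56) = (-15 + (42 + 5)) - 1*(-62) = (-15 + 47) + 62 = 32 + 62 = 94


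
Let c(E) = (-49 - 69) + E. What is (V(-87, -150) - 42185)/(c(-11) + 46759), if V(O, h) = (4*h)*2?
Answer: -8677/9326 ≈ -0.93041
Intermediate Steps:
V(O, h) = 8*h
c(E) = -118 + E
(V(-87, -150) - 42185)/(c(-11) + 46759) = (8*(-150) - 42185)/((-118 - 11) + 46759) = (-1200 - 42185)/(-129 + 46759) = -43385/46630 = -43385*1/46630 = -8677/9326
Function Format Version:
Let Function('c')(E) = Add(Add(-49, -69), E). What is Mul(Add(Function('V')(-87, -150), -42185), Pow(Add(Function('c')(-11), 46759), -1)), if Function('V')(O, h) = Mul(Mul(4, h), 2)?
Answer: Rational(-8677, 9326) ≈ -0.93041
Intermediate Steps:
Function('V')(O, h) = Mul(8, h)
Function('c')(E) = Add(-118, E)
Mul(Add(Function('V')(-87, -150), -42185), Pow(Add(Function('c')(-11), 46759), -1)) = Mul(Add(Mul(8, -150), -42185), Pow(Add(Add(-118, -11), 46759), -1)) = Mul(Add(-1200, -42185), Pow(Add(-129, 46759), -1)) = Mul(-43385, Pow(46630, -1)) = Mul(-43385, Rational(1, 46630)) = Rational(-8677, 9326)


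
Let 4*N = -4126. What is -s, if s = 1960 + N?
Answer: -1857/2 ≈ -928.50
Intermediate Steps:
N = -2063/2 (N = (¼)*(-4126) = -2063/2 ≈ -1031.5)
s = 1857/2 (s = 1960 - 2063/2 = 1857/2 ≈ 928.50)
-s = -1*1857/2 = -1857/2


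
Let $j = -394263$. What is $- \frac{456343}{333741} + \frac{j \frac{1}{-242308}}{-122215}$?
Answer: $- \frac{13514123603619343}{9883296580375020} \approx -1.3674$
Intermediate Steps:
$- \frac{456343}{333741} + \frac{j \frac{1}{-242308}}{-122215} = - \frac{456343}{333741} + \frac{\left(-394263\right) \frac{1}{-242308}}{-122215} = \left(-456343\right) \frac{1}{333741} + \left(-394263\right) \left(- \frac{1}{242308}\right) \left(- \frac{1}{122215}\right) = - \frac{456343}{333741} + \frac{394263}{242308} \left(- \frac{1}{122215}\right) = - \frac{456343}{333741} - \frac{394263}{29613672220} = - \frac{13514123603619343}{9883296580375020}$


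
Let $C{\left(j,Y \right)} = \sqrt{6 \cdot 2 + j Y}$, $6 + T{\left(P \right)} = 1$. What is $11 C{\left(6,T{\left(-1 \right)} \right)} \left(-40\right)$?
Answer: $- 1320 i \sqrt{2} \approx - 1866.8 i$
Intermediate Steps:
$T{\left(P \right)} = -5$ ($T{\left(P \right)} = -6 + 1 = -5$)
$C{\left(j,Y \right)} = \sqrt{12 + Y j}$
$11 C{\left(6,T{\left(-1 \right)} \right)} \left(-40\right) = 11 \sqrt{12 - 30} \left(-40\right) = 11 \sqrt{-18} \left(-40\right) = 11 \cdot 3 i \sqrt{2} \left(-40\right) = 33 i \sqrt{2} \left(-40\right) = - 1320 i \sqrt{2}$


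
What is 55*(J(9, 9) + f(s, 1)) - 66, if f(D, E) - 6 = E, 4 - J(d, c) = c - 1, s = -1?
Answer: 99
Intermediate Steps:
J(d, c) = 5 - c (J(d, c) = 4 - (c - 1) = 4 - (-1 + c) = 4 + (1 - c) = 5 - c)
f(D, E) = 6 + E
55*(J(9, 9) + f(s, 1)) - 66 = 55*((5 - 1*9) + (6 + 1)) - 66 = 55*((5 - 9) + 7) - 66 = 55*(-4 + 7) - 66 = 55*3 - 66 = 165 - 66 = 99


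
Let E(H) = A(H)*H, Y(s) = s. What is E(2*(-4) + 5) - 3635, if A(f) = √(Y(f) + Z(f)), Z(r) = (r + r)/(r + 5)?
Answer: -3635 - 3*I*√6 ≈ -3635.0 - 7.3485*I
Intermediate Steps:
Z(r) = 2*r/(5 + r) (Z(r) = (2*r)/(5 + r) = 2*r/(5 + r))
A(f) = √(f + 2*f/(5 + f))
E(H) = H*√(H*(7 + H)/(5 + H)) (E(H) = √(H*(7 + H)/(5 + H))*H = H*√(H*(7 + H)/(5 + H)))
E(2*(-4) + 5) - 3635 = (2*(-4) + 5)*√((2*(-4) + 5)*(7 + (2*(-4) + 5))/(5 + (2*(-4) + 5))) - 3635 = (-8 + 5)*√((-8 + 5)*(7 + (-8 + 5))/(5 + (-8 + 5))) - 3635 = -3*I*√3*√(7 - 3)/√(5 - 3) - 3635 = -3*I*√6 - 3635 = -3635 - 3*I*√6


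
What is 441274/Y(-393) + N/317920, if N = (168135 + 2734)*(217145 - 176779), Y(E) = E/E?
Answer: 73593564067/158960 ≈ 4.6297e+5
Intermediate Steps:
Y(E) = 1
N = 6897298054 (N = 170869*40366 = 6897298054)
441274/Y(-393) + N/317920 = 441274/1 + 6897298054/317920 = 441274*1 + 6897298054*(1/317920) = 441274 + 3448649027/158960 = 73593564067/158960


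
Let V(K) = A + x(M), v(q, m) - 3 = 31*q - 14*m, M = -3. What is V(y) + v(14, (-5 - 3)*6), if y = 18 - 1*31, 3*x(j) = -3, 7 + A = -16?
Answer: 1085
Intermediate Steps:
A = -23 (A = -7 - 16 = -23)
x(j) = -1 (x(j) = (⅓)*(-3) = -1)
v(q, m) = 3 - 14*m + 31*q (v(q, m) = 3 + (31*q - 14*m) = 3 + (-14*m + 31*q) = 3 - 14*m + 31*q)
y = -13 (y = 18 - 31 = -13)
V(K) = -24 (V(K) = -23 - 1 = -24)
V(y) + v(14, (-5 - 3)*6) = -24 + (3 - 14*(-5 - 3)*6 + 31*14) = -24 + (3 - (-112)*6 + 434) = -24 + (3 - 14*(-48) + 434) = -24 + (3 + 672 + 434) = -24 + 1109 = 1085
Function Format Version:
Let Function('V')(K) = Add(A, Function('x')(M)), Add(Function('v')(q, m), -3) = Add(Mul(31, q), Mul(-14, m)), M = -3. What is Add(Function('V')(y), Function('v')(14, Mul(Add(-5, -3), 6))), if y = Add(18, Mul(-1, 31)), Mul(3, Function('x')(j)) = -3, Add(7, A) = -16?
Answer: 1085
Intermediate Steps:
A = -23 (A = Add(-7, -16) = -23)
Function('x')(j) = -1 (Function('x')(j) = Mul(Rational(1, 3), -3) = -1)
Function('v')(q, m) = Add(3, Mul(-14, m), Mul(31, q)) (Function('v')(q, m) = Add(3, Add(Mul(31, q), Mul(-14, m))) = Add(3, Add(Mul(-14, m), Mul(31, q))) = Add(3, Mul(-14, m), Mul(31, q)))
y = -13 (y = Add(18, -31) = -13)
Function('V')(K) = -24 (Function('V')(K) = Add(-23, -1) = -24)
Add(Function('V')(y), Function('v')(14, Mul(Add(-5, -3), 6))) = Add(-24, Add(3, Mul(-14, Mul(Add(-5, -3), 6)), Mul(31, 14))) = Add(-24, Add(3, Mul(-14, Mul(-8, 6)), 434)) = Add(-24, Add(3, Mul(-14, -48), 434)) = Add(-24, Add(3, 672, 434)) = Add(-24, 1109) = 1085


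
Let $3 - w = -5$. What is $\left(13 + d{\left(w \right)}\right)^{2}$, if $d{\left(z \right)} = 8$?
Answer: $441$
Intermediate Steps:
$w = 8$ ($w = 3 - -5 = 3 + 5 = 8$)
$\left(13 + d{\left(w \right)}\right)^{2} = \left(13 + 8\right)^{2} = 21^{2} = 441$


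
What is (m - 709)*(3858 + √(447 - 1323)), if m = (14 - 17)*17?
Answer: -2932080 - 1520*I*√219 ≈ -2.9321e+6 - 22494.0*I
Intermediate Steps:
m = -51 (m = -3*17 = -51)
(m - 709)*(3858 + √(447 - 1323)) = (-51 - 709)*(3858 + √(447 - 1323)) = -760*(3858 + √(-876)) = -760*(3858 + 2*I*√219) = -2932080 - 1520*I*√219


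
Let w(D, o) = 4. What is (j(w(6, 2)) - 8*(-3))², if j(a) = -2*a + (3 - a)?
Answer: 225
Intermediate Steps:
j(a) = 3 - 3*a
(j(w(6, 2)) - 8*(-3))² = ((3 - 3*4) - 8*(-3))² = ((3 - 12) + 24)² = (-9 + 24)² = 15² = 225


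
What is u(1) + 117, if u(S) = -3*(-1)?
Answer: 120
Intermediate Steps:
u(S) = 3
u(1) + 117 = 3 + 117 = 120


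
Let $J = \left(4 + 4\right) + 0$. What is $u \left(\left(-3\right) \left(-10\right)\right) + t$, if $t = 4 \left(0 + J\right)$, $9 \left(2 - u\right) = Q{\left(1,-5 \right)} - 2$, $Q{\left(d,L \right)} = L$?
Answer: $\frac{346}{3} \approx 115.33$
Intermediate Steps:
$J = 8$ ($J = 8 + 0 = 8$)
$u = \frac{25}{9}$ ($u = 2 - \frac{-5 - 2}{9} = 2 - - \frac{7}{9} = 2 + \frac{7}{9} = \frac{25}{9} \approx 2.7778$)
$t = 32$ ($t = 4 \left(0 + 8\right) = 4 \cdot 8 = 32$)
$u \left(\left(-3\right) \left(-10\right)\right) + t = \frac{25 \left(\left(-3\right) \left(-10\right)\right)}{9} + 32 = \frac{25}{9} \cdot 30 + 32 = \frac{250}{3} + 32 = \frac{346}{3}$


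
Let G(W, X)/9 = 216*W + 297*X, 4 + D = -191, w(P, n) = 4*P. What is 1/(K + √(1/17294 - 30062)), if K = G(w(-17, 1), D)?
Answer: -1255596282/820440569524217 - I*√999001797082/2461321708572651 ≈ -1.5304e-6 - 4.0608e-10*I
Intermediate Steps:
D = -195 (D = -4 - 191 = -195)
G(W, X) = 1944*W + 2673*X (G(W, X) = 9*(216*W + 297*X) = 1944*W + 2673*X)
K = -653427 (K = 1944*(4*(-17)) + 2673*(-195) = 1944*(-68) - 521235 = -132192 - 521235 = -653427)
1/(K + √(1/17294 - 30062)) = 1/(-653427 + √(1/17294 - 30062)) = 1/(-653427 + √(-519892227/17294)) = 1/(-653427 + 3*I*√999001797082/17294)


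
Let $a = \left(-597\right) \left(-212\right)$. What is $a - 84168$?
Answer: $42396$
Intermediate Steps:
$a = 126564$
$a - 84168 = 126564 - 84168 = 42396$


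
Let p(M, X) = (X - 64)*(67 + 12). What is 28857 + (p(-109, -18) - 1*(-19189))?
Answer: 41568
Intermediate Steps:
p(M, X) = -5056 + 79*X (p(M, X) = (-64 + X)*79 = -5056 + 79*X)
28857 + (p(-109, -18) - 1*(-19189)) = 28857 + ((-5056 + 79*(-18)) - 1*(-19189)) = 28857 + ((-5056 - 1422) + 19189) = 28857 + (-6478 + 19189) = 28857 + 12711 = 41568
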